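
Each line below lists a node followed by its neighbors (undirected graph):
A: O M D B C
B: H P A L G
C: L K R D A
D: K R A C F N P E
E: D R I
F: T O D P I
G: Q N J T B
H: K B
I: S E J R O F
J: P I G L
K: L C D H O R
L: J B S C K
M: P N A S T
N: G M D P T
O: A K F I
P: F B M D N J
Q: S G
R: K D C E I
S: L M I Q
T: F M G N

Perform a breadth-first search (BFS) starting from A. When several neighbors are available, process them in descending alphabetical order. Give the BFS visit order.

A O M D C B K I F T S P N R E L H G J Q

Visit A; enqueue O, M, D, C, B → queue [O, M, D, C, B]
Visit O; enqueue K, I, F → queue [M, D, C, B, K, I, F]
Visit M; enqueue T, S, P, N → queue [D, C, B, K, I, F, T, S, P, N]
Visit D; enqueue R, E → queue [C, B, K, I, F, T, S, P, N, R, E]
Visit C; enqueue L → queue [B, K, I, F, T, S, P, N, R, E, L]
Visit B; enqueue H, G → queue [K, I, F, T, S, P, N, R, E, L, H, G]
Visit K → queue [I, F, T, S, P, N, R, E, L, H, G]
Visit I; enqueue J → queue [F, T, S, P, N, R, E, L, H, G, J]
Visit F → queue [T, S, P, N, R, E, L, H, G, J]
Visit T → queue [S, P, N, R, E, L, H, G, J]
Visit S; enqueue Q → queue [P, N, R, E, L, H, G, J, Q]
Visit P → queue [N, R, E, L, H, G, J, Q]
Visit N → queue [R, E, L, H, G, J, Q]
Visit R → queue [E, L, H, G, J, Q]
Visit E → queue [L, H, G, J, Q]
Visit L → queue [H, G, J, Q]
Visit H → queue [G, J, Q]
Visit G → queue [J, Q]
Visit J → queue [Q]
Visit Q → queue []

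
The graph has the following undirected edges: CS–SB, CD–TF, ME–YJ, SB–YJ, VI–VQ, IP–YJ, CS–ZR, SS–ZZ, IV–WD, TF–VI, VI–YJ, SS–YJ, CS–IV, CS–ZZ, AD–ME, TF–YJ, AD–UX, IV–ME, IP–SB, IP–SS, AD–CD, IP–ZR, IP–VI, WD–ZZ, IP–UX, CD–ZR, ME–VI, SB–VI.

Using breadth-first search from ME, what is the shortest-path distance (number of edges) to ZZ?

Level 0: ME
Level 1: AD, IV, VI, YJ
Level 2: CD, CS, IP, SB, SS, TF, UX, VQ, WD
Level 3: ZR, ZZ
ZZ first appears at level 3.

3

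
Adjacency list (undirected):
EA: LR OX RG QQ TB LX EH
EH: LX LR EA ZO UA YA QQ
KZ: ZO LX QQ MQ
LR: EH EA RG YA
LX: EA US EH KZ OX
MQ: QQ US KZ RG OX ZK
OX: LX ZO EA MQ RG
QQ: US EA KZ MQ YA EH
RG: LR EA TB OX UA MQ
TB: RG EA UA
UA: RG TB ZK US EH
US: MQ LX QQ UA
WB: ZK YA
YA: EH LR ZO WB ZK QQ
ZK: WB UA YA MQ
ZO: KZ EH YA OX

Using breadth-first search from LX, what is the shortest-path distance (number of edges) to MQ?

2

Level 0: LX
Level 1: EA, EH, KZ, OX, US
Level 2: LR, MQ, QQ, RG, TB, UA, YA, ZO
Level 3: WB, ZK
MQ first appears at level 2.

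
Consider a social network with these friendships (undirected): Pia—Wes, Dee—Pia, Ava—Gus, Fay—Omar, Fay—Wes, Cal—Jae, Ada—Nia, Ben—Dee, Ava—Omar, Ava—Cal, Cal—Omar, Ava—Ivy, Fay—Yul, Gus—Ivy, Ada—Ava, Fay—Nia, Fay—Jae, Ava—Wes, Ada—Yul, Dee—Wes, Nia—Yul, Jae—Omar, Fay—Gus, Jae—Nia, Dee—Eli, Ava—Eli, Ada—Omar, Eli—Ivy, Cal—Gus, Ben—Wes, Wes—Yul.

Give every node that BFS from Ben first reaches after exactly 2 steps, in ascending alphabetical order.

Ava, Eli, Fay, Pia, Yul

Level 0: Ben
Level 1: Dee, Wes
Level 2: Ava, Eli, Fay, Pia, Yul
Level 3: Ada, Cal, Gus, Ivy, Jae, Nia, Omar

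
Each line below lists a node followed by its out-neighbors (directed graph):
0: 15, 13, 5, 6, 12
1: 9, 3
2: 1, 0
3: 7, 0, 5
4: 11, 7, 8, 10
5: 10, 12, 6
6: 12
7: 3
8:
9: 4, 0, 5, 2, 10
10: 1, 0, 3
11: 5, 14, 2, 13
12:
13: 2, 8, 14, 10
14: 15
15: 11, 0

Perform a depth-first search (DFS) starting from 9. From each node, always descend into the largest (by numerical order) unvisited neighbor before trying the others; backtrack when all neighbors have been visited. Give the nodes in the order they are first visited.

Visit 9
9 → 10
10 → 3
3 → 7
3 → 5
5 → 12
5 → 6
3 → 0
0 → 15
15 → 11
11 → 14
11 → 13
13 → 8
13 → 2
2 → 1
9 → 4

9 → 10 → 3 → 7 → 5 → 12 → 6 → 0 → 15 → 11 → 14 → 13 → 8 → 2 → 1 → 4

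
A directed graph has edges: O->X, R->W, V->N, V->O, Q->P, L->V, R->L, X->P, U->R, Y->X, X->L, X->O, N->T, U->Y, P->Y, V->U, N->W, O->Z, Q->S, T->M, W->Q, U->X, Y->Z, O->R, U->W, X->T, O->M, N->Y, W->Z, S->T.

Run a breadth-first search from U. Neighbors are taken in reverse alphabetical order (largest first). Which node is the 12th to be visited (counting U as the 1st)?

M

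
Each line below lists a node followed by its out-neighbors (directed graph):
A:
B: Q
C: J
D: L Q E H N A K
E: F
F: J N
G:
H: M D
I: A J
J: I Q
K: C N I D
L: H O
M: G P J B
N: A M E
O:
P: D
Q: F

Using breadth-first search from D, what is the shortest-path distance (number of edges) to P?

3

Level 0: D
Level 1: A, E, H, K, L, N, Q
Level 2: C, F, I, M, O
Level 3: B, G, J, P
P first appears at level 3.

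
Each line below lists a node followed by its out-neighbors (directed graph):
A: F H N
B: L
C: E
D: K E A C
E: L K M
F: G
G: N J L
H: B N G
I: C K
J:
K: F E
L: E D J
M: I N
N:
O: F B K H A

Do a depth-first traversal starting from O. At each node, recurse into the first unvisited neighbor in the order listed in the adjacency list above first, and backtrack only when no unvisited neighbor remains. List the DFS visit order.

Visit O
O → F
F → G
G → N
G → J
G → L
L → E
E → K
E → M
M → I
I → C
L → D
D → A
A → H
H → B

O → F → G → N → J → L → E → K → M → I → C → D → A → H → B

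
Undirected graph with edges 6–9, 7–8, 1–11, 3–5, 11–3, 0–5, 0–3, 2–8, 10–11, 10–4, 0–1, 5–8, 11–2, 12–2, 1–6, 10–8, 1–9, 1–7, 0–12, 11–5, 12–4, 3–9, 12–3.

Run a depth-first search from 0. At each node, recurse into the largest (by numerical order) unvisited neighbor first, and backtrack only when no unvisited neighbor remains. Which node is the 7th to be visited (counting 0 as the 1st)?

Visit 0
0 → 12
12 → 4
4 → 10
10 → 11
11 → 5
5 → 8
8 → 7
7 → 1
1 → 9
9 → 6
9 → 3
8 → 2

Visit order: 0, 12, 4, 10, 11, 5, 8, 7, 1, 9, 6, 3, 2

8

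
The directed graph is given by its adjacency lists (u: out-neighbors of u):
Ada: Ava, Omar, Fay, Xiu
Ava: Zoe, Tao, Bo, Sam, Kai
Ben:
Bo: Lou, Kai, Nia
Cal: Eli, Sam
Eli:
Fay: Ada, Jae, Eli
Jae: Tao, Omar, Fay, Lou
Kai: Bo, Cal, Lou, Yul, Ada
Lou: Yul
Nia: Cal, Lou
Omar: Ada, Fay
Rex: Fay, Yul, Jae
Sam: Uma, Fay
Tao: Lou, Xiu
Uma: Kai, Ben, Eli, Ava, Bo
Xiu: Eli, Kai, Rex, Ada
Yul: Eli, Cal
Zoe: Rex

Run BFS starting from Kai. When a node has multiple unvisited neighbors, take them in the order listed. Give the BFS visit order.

Visit Kai; enqueue Bo, Cal, Lou, Yul, Ada → queue [Bo, Cal, Lou, Yul, Ada]
Visit Bo; enqueue Nia → queue [Cal, Lou, Yul, Ada, Nia]
Visit Cal; enqueue Eli, Sam → queue [Lou, Yul, Ada, Nia, Eli, Sam]
Visit Lou → queue [Yul, Ada, Nia, Eli, Sam]
Visit Yul → queue [Ada, Nia, Eli, Sam]
Visit Ada; enqueue Ava, Omar, Fay, Xiu → queue [Nia, Eli, Sam, Ava, Omar, Fay, Xiu]
Visit Nia → queue [Eli, Sam, Ava, Omar, Fay, Xiu]
Visit Eli → queue [Sam, Ava, Omar, Fay, Xiu]
Visit Sam; enqueue Uma → queue [Ava, Omar, Fay, Xiu, Uma]
Visit Ava; enqueue Zoe, Tao → queue [Omar, Fay, Xiu, Uma, Zoe, Tao]
Visit Omar → queue [Fay, Xiu, Uma, Zoe, Tao]
Visit Fay; enqueue Jae → queue [Xiu, Uma, Zoe, Tao, Jae]
Visit Xiu; enqueue Rex → queue [Uma, Zoe, Tao, Jae, Rex]
Visit Uma; enqueue Ben → queue [Zoe, Tao, Jae, Rex, Ben]
Visit Zoe → queue [Tao, Jae, Rex, Ben]
Visit Tao → queue [Jae, Rex, Ben]
Visit Jae → queue [Rex, Ben]
Visit Rex → queue [Ben]
Visit Ben → queue []

Kai Bo Cal Lou Yul Ada Nia Eli Sam Ava Omar Fay Xiu Uma Zoe Tao Jae Rex Ben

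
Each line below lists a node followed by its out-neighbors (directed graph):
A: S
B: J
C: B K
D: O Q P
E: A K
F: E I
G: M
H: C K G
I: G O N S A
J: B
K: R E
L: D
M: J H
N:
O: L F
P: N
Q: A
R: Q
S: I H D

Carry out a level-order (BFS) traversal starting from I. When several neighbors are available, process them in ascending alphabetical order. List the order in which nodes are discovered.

I → A → G → N → O → S → M → F → L → D → H → J → E → P → Q → C → K → B → R

Visit I; enqueue A, G, N, O, S → queue [A, G, N, O, S]
Visit A → queue [G, N, O, S]
Visit G; enqueue M → queue [N, O, S, M]
Visit N → queue [O, S, M]
Visit O; enqueue F, L → queue [S, M, F, L]
Visit S; enqueue D, H → queue [M, F, L, D, H]
Visit M; enqueue J → queue [F, L, D, H, J]
Visit F; enqueue E → queue [L, D, H, J, E]
Visit L → queue [D, H, J, E]
Visit D; enqueue P, Q → queue [H, J, E, P, Q]
Visit H; enqueue C, K → queue [J, E, P, Q, C, K]
Visit J; enqueue B → queue [E, P, Q, C, K, B]
Visit E → queue [P, Q, C, K, B]
Visit P → queue [Q, C, K, B]
Visit Q → queue [C, K, B]
Visit C → queue [K, B]
Visit K; enqueue R → queue [B, R]
Visit B → queue [R]
Visit R → queue []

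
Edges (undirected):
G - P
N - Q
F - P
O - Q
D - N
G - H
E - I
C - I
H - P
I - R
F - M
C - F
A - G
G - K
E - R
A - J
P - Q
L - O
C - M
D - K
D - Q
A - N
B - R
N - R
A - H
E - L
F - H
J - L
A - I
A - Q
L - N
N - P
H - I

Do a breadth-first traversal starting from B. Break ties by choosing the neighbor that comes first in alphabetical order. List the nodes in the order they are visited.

Visit B; enqueue R → queue [R]
Visit R; enqueue E, I, N → queue [E, I, N]
Visit E; enqueue L → queue [I, N, L]
Visit I; enqueue A, C, H → queue [N, L, A, C, H]
Visit N; enqueue D, P, Q → queue [L, A, C, H, D, P, Q]
Visit L; enqueue J, O → queue [A, C, H, D, P, Q, J, O]
Visit A; enqueue G → queue [C, H, D, P, Q, J, O, G]
Visit C; enqueue F, M → queue [H, D, P, Q, J, O, G, F, M]
Visit H → queue [D, P, Q, J, O, G, F, M]
Visit D; enqueue K → queue [P, Q, J, O, G, F, M, K]
Visit P → queue [Q, J, O, G, F, M, K]
Visit Q → queue [J, O, G, F, M, K]
Visit J → queue [O, G, F, M, K]
Visit O → queue [G, F, M, K]
Visit G → queue [F, M, K]
Visit F → queue [M, K]
Visit M → queue [K]
Visit K → queue []

B, R, E, I, N, L, A, C, H, D, P, Q, J, O, G, F, M, K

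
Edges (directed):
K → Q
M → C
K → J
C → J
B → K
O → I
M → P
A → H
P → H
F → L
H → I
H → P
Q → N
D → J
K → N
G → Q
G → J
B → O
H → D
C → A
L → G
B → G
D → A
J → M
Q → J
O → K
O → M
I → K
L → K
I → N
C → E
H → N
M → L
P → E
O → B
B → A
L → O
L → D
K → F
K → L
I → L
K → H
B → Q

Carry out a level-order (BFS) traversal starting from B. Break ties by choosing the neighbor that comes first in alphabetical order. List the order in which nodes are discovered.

B, A, G, K, O, Q, H, J, F, L, N, I, M, D, P, C, E

Visit B; enqueue A, G, K, O, Q → queue [A, G, K, O, Q]
Visit A; enqueue H → queue [G, K, O, Q, H]
Visit G; enqueue J → queue [K, O, Q, H, J]
Visit K; enqueue F, L, N → queue [O, Q, H, J, F, L, N]
Visit O; enqueue I, M → queue [Q, H, J, F, L, N, I, M]
Visit Q → queue [H, J, F, L, N, I, M]
Visit H; enqueue D, P → queue [J, F, L, N, I, M, D, P]
Visit J → queue [F, L, N, I, M, D, P]
Visit F → queue [L, N, I, M, D, P]
Visit L → queue [N, I, M, D, P]
Visit N → queue [I, M, D, P]
Visit I → queue [M, D, P]
Visit M; enqueue C → queue [D, P, C]
Visit D → queue [P, C]
Visit P; enqueue E → queue [C, E]
Visit C → queue [E]
Visit E → queue []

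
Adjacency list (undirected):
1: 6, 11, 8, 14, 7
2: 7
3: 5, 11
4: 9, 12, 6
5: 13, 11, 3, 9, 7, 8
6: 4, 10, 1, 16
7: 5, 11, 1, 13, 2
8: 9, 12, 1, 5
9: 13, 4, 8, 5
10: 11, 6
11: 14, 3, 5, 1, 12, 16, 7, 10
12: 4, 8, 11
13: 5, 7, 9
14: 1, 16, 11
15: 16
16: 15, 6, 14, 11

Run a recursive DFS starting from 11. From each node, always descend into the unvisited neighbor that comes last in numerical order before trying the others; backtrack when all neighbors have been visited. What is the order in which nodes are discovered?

Visit 11
11 → 16
16 → 15
16 → 14
14 → 1
1 → 8
8 → 12
12 → 4
4 → 9
9 → 13
13 → 7
7 → 5
5 → 3
7 → 2
4 → 6
6 → 10

11, 16, 15, 14, 1, 8, 12, 4, 9, 13, 7, 5, 3, 2, 6, 10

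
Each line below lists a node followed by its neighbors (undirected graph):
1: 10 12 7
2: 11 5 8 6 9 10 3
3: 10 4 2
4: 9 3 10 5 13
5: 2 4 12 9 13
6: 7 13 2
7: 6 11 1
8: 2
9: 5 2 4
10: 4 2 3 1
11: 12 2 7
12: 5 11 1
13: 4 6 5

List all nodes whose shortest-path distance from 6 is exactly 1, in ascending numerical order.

2, 7, 13

Level 0: 6
Level 1: 2, 7, 13
Level 2: 1, 3, 4, 5, 8, 9, 10, 11
Level 3: 12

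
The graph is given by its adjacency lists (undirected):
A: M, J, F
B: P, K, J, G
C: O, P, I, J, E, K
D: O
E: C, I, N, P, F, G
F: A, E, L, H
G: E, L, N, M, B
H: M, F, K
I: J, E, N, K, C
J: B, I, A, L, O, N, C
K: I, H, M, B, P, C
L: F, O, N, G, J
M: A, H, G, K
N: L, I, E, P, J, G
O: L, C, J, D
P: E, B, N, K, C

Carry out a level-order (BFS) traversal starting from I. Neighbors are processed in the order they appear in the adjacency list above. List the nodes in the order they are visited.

Visit I; enqueue J, E, N, K, C → queue [J, E, N, K, C]
Visit J; enqueue B, A, L, O → queue [E, N, K, C, B, A, L, O]
Visit E; enqueue P, F, G → queue [N, K, C, B, A, L, O, P, F, G]
Visit N → queue [K, C, B, A, L, O, P, F, G]
Visit K; enqueue H, M → queue [C, B, A, L, O, P, F, G, H, M]
Visit C → queue [B, A, L, O, P, F, G, H, M]
Visit B → queue [A, L, O, P, F, G, H, M]
Visit A → queue [L, O, P, F, G, H, M]
Visit L → queue [O, P, F, G, H, M]
Visit O; enqueue D → queue [P, F, G, H, M, D]
Visit P → queue [F, G, H, M, D]
Visit F → queue [G, H, M, D]
Visit G → queue [H, M, D]
Visit H → queue [M, D]
Visit M → queue [D]
Visit D → queue []

I J E N K C B A L O P F G H M D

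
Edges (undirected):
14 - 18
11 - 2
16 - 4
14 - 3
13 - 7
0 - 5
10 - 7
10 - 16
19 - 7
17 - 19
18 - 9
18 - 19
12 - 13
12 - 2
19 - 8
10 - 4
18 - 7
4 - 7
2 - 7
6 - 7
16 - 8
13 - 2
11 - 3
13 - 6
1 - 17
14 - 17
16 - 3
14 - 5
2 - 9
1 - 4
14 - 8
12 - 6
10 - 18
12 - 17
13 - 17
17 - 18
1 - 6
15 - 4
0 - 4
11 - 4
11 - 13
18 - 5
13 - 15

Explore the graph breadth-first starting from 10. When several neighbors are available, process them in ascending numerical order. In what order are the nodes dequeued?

10, 4, 7, 16, 18, 0, 1, 11, 15, 2, 6, 13, 19, 3, 8, 5, 9, 14, 17, 12

Visit 10; enqueue 4, 7, 16, 18 → queue [4, 7, 16, 18]
Visit 4; enqueue 0, 1, 11, 15 → queue [7, 16, 18, 0, 1, 11, 15]
Visit 7; enqueue 2, 6, 13, 19 → queue [16, 18, 0, 1, 11, 15, 2, 6, 13, 19]
Visit 16; enqueue 3, 8 → queue [18, 0, 1, 11, 15, 2, 6, 13, 19, 3, 8]
Visit 18; enqueue 5, 9, 14, 17 → queue [0, 1, 11, 15, 2, 6, 13, 19, 3, 8, 5, 9, 14, 17]
Visit 0 → queue [1, 11, 15, 2, 6, 13, 19, 3, 8, 5, 9, 14, 17]
Visit 1 → queue [11, 15, 2, 6, 13, 19, 3, 8, 5, 9, 14, 17]
Visit 11 → queue [15, 2, 6, 13, 19, 3, 8, 5, 9, 14, 17]
Visit 15 → queue [2, 6, 13, 19, 3, 8, 5, 9, 14, 17]
Visit 2; enqueue 12 → queue [6, 13, 19, 3, 8, 5, 9, 14, 17, 12]
Visit 6 → queue [13, 19, 3, 8, 5, 9, 14, 17, 12]
Visit 13 → queue [19, 3, 8, 5, 9, 14, 17, 12]
Visit 19 → queue [3, 8, 5, 9, 14, 17, 12]
Visit 3 → queue [8, 5, 9, 14, 17, 12]
Visit 8 → queue [5, 9, 14, 17, 12]
Visit 5 → queue [9, 14, 17, 12]
Visit 9 → queue [14, 17, 12]
Visit 14 → queue [17, 12]
Visit 17 → queue [12]
Visit 12 → queue []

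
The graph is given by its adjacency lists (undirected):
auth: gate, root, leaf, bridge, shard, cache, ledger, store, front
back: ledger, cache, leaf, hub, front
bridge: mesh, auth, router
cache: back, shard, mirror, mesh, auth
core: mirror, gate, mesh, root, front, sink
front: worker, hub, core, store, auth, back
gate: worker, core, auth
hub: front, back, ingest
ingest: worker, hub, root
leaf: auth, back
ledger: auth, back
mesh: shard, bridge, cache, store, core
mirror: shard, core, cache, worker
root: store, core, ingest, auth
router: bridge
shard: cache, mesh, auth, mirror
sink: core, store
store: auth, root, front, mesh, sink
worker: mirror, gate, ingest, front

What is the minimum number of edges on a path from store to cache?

2

Level 0: store
Level 1: auth, front, mesh, root, sink
Level 2: back, bridge, cache, core, gate, hub, ingest, leaf, ledger, shard, worker
Level 3: mirror, router
cache first appears at level 2.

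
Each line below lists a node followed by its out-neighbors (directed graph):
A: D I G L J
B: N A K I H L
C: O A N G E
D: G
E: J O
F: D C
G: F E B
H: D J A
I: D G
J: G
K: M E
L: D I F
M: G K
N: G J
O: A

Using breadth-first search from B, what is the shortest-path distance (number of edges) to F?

2

Level 0: B
Level 1: A, H, I, K, L, N
Level 2: D, E, F, G, J, M
Level 3: C, O
F first appears at level 2.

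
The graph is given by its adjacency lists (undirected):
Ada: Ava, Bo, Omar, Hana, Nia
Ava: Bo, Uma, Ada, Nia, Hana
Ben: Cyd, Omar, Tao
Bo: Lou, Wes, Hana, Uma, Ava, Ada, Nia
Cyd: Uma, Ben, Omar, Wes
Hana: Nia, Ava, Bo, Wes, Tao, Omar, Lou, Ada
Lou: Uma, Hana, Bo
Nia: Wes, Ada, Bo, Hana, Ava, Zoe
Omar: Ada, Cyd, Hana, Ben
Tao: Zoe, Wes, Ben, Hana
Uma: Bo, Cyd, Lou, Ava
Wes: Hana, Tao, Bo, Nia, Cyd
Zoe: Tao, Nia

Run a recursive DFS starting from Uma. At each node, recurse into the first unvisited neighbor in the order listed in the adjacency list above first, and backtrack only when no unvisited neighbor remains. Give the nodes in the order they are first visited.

Visit Uma
Uma → Bo
Bo → Lou
Lou → Hana
Hana → Nia
Nia → Wes
Wes → Tao
Tao → Zoe
Tao → Ben
Ben → Cyd
Cyd → Omar
Omar → Ada
Ada → Ava

Uma Bo Lou Hana Nia Wes Tao Zoe Ben Cyd Omar Ada Ava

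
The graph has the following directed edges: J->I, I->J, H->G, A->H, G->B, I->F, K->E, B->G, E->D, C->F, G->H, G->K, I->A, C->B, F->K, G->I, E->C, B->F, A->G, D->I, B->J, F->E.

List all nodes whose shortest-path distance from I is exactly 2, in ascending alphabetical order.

E, G, H, K

Level 0: I
Level 1: A, F, J
Level 2: E, G, H, K
Level 3: B, C, D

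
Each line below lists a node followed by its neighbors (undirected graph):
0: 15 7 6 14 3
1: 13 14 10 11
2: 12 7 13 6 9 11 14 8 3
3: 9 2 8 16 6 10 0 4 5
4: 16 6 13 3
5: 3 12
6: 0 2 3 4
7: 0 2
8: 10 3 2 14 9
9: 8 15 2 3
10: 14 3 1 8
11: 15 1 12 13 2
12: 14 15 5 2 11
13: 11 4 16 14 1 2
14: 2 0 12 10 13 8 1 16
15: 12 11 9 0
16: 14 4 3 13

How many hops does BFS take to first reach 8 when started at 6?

2

Level 0: 6
Level 1: 0, 2, 3, 4
Level 2: 5, 7, 8, 9, 10, 11, 12, 13, 14, 15, 16
Level 3: 1
8 first appears at level 2.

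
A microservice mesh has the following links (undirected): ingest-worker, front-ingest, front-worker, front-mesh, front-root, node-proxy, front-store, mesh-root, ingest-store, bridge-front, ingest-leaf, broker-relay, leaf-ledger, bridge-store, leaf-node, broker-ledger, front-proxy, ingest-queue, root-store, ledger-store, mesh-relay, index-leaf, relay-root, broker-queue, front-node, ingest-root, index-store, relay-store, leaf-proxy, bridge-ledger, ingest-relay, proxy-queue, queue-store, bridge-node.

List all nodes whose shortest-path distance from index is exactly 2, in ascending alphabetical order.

Level 0: index
Level 1: leaf, store
Level 2: bridge, front, ingest, ledger, node, proxy, queue, relay, root
Level 3: broker, mesh, worker

bridge, front, ingest, ledger, node, proxy, queue, relay, root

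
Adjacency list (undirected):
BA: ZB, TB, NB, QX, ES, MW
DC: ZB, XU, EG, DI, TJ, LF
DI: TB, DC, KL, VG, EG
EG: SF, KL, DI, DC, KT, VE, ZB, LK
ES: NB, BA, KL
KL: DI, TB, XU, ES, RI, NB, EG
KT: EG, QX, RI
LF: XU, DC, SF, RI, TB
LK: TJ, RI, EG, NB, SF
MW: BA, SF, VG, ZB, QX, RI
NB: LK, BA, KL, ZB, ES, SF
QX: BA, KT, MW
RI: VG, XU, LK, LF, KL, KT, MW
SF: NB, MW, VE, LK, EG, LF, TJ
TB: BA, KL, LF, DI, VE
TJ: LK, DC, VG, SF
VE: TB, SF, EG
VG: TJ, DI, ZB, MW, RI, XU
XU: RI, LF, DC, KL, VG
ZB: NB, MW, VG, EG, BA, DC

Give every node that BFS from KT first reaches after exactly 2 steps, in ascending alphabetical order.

BA, DC, DI, KL, LF, LK, MW, SF, VE, VG, XU, ZB

Level 0: KT
Level 1: EG, QX, RI
Level 2: BA, DC, DI, KL, LF, LK, MW, SF, VE, VG, XU, ZB
Level 3: ES, NB, TB, TJ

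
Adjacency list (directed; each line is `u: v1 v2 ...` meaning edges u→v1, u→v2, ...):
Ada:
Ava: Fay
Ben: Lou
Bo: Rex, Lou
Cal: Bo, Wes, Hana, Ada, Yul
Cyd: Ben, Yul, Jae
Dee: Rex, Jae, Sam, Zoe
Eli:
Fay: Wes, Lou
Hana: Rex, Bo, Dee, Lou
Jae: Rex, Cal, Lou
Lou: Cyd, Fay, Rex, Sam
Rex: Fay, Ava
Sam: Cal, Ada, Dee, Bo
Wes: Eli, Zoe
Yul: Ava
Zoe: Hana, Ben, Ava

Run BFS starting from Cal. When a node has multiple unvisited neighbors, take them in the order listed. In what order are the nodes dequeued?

Cal, Bo, Wes, Hana, Ada, Yul, Rex, Lou, Eli, Zoe, Dee, Ava, Fay, Cyd, Sam, Ben, Jae

Visit Cal; enqueue Bo, Wes, Hana, Ada, Yul → queue [Bo, Wes, Hana, Ada, Yul]
Visit Bo; enqueue Rex, Lou → queue [Wes, Hana, Ada, Yul, Rex, Lou]
Visit Wes; enqueue Eli, Zoe → queue [Hana, Ada, Yul, Rex, Lou, Eli, Zoe]
Visit Hana; enqueue Dee → queue [Ada, Yul, Rex, Lou, Eli, Zoe, Dee]
Visit Ada → queue [Yul, Rex, Lou, Eli, Zoe, Dee]
Visit Yul; enqueue Ava → queue [Rex, Lou, Eli, Zoe, Dee, Ava]
Visit Rex; enqueue Fay → queue [Lou, Eli, Zoe, Dee, Ava, Fay]
Visit Lou; enqueue Cyd, Sam → queue [Eli, Zoe, Dee, Ava, Fay, Cyd, Sam]
Visit Eli → queue [Zoe, Dee, Ava, Fay, Cyd, Sam]
Visit Zoe; enqueue Ben → queue [Dee, Ava, Fay, Cyd, Sam, Ben]
Visit Dee; enqueue Jae → queue [Ava, Fay, Cyd, Sam, Ben, Jae]
Visit Ava → queue [Fay, Cyd, Sam, Ben, Jae]
Visit Fay → queue [Cyd, Sam, Ben, Jae]
Visit Cyd → queue [Sam, Ben, Jae]
Visit Sam → queue [Ben, Jae]
Visit Ben → queue [Jae]
Visit Jae → queue []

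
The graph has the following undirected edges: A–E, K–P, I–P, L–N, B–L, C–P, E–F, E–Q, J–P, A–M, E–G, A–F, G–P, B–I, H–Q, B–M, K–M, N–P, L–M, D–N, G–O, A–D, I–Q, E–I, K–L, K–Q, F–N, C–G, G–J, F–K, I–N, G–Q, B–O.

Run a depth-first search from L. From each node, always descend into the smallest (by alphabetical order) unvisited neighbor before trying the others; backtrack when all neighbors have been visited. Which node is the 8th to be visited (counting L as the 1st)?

F

Visit L
L → B
B → I
I → E
E → A
A → D
D → N
N → F
F → K
K → M
K → P
P → C
C → G
G → J
G → O
G → Q
Q → H

Visit order: L, B, I, E, A, D, N, F, K, M, P, C, G, J, O, Q, H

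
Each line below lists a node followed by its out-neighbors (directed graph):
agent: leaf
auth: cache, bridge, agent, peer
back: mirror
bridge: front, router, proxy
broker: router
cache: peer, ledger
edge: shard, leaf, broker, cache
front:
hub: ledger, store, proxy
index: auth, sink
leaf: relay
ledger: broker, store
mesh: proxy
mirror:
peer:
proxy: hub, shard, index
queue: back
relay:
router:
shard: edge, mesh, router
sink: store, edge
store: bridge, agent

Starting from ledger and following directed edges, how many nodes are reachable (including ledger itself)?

19

BFS from ledger visits: ledger, store, broker, bridge, agent, router, proxy, front, leaf, shard, index, hub, relay, mesh, edge, sink, auth, cache, peer
Reachable nodes: 19 of 22 total.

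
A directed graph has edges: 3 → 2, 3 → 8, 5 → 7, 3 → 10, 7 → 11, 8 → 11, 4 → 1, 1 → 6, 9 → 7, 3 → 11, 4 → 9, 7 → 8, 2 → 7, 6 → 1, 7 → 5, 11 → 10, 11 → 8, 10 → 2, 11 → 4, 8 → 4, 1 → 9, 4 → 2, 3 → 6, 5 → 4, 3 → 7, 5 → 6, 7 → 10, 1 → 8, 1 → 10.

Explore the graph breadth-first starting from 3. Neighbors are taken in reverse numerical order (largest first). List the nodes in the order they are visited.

Visit 3; enqueue 11, 10, 8, 7, 6, 2 → queue [11, 10, 8, 7, 6, 2]
Visit 11; enqueue 4 → queue [10, 8, 7, 6, 2, 4]
Visit 10 → queue [8, 7, 6, 2, 4]
Visit 8 → queue [7, 6, 2, 4]
Visit 7; enqueue 5 → queue [6, 2, 4, 5]
Visit 6; enqueue 1 → queue [2, 4, 5, 1]
Visit 2 → queue [4, 5, 1]
Visit 4; enqueue 9 → queue [5, 1, 9]
Visit 5 → queue [1, 9]
Visit 1 → queue [9]
Visit 9 → queue []

3 11 10 8 7 6 2 4 5 1 9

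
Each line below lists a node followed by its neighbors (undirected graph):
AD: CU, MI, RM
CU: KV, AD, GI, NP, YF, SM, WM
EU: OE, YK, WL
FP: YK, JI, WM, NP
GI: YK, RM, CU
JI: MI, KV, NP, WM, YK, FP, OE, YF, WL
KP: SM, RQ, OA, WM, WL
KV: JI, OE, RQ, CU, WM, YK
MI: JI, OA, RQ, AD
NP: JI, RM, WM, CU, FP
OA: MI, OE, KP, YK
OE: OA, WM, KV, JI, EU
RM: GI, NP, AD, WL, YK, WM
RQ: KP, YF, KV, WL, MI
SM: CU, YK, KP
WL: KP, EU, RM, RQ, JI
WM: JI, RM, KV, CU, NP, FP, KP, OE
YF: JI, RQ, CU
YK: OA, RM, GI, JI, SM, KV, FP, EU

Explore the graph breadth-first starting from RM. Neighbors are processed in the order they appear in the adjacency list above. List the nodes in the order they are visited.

RM GI NP AD WL YK WM CU JI FP MI KP EU RQ OA SM KV OE YF

Visit RM; enqueue GI, NP, AD, WL, YK, WM → queue [GI, NP, AD, WL, YK, WM]
Visit GI; enqueue CU → queue [NP, AD, WL, YK, WM, CU]
Visit NP; enqueue JI, FP → queue [AD, WL, YK, WM, CU, JI, FP]
Visit AD; enqueue MI → queue [WL, YK, WM, CU, JI, FP, MI]
Visit WL; enqueue KP, EU, RQ → queue [YK, WM, CU, JI, FP, MI, KP, EU, RQ]
Visit YK; enqueue OA, SM, KV → queue [WM, CU, JI, FP, MI, KP, EU, RQ, OA, SM, KV]
Visit WM; enqueue OE → queue [CU, JI, FP, MI, KP, EU, RQ, OA, SM, KV, OE]
Visit CU; enqueue YF → queue [JI, FP, MI, KP, EU, RQ, OA, SM, KV, OE, YF]
Visit JI → queue [FP, MI, KP, EU, RQ, OA, SM, KV, OE, YF]
Visit FP → queue [MI, KP, EU, RQ, OA, SM, KV, OE, YF]
Visit MI → queue [KP, EU, RQ, OA, SM, KV, OE, YF]
Visit KP → queue [EU, RQ, OA, SM, KV, OE, YF]
Visit EU → queue [RQ, OA, SM, KV, OE, YF]
Visit RQ → queue [OA, SM, KV, OE, YF]
Visit OA → queue [SM, KV, OE, YF]
Visit SM → queue [KV, OE, YF]
Visit KV → queue [OE, YF]
Visit OE → queue [YF]
Visit YF → queue []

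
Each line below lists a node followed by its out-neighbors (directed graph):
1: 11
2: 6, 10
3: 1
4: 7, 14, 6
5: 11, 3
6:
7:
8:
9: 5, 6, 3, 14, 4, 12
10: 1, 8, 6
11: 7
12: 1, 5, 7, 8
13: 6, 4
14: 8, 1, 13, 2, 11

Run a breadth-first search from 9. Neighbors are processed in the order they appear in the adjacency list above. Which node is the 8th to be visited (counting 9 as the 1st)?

Visit 9; enqueue 5, 6, 3, 14, 4, 12 → queue [5, 6, 3, 14, 4, 12]
Visit 5; enqueue 11 → queue [6, 3, 14, 4, 12, 11]
Visit 6 → queue [3, 14, 4, 12, 11]
Visit 3; enqueue 1 → queue [14, 4, 12, 11, 1]
Visit 14; enqueue 8, 13, 2 → queue [4, 12, 11, 1, 8, 13, 2]
Visit 4; enqueue 7 → queue [12, 11, 1, 8, 13, 2, 7]
Visit 12 → queue [11, 1, 8, 13, 2, 7]
Visit 11 → queue [1, 8, 13, 2, 7]
Visit 1 → queue [8, 13, 2, 7]
Visit 8 → queue [13, 2, 7]
Visit 13 → queue [2, 7]
Visit 2; enqueue 10 → queue [7, 10]
Visit 7 → queue [10]
Visit 10 → queue []

Visit order: 9, 5, 6, 3, 14, 4, 12, 11, 1, 8, 13, 2, 7, 10

11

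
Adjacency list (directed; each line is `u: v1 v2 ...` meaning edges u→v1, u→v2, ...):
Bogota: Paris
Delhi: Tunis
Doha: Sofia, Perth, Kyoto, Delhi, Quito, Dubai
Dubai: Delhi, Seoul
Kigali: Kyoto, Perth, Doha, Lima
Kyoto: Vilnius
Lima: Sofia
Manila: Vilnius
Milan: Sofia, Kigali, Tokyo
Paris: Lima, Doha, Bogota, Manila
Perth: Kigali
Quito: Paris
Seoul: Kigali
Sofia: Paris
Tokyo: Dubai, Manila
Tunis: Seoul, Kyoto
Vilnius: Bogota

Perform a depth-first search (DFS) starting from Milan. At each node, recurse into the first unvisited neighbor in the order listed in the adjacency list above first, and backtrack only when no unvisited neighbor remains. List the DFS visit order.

Visit Milan
Milan → Sofia
Sofia → Paris
Paris → Lima
Paris → Doha
Doha → Perth
Perth → Kigali
Kigali → Kyoto
Kyoto → Vilnius
Vilnius → Bogota
Doha → Delhi
Delhi → Tunis
Tunis → Seoul
Doha → Quito
Doha → Dubai
Paris → Manila
Milan → Tokyo

Milan → Sofia → Paris → Lima → Doha → Perth → Kigali → Kyoto → Vilnius → Bogota → Delhi → Tunis → Seoul → Quito → Dubai → Manila → Tokyo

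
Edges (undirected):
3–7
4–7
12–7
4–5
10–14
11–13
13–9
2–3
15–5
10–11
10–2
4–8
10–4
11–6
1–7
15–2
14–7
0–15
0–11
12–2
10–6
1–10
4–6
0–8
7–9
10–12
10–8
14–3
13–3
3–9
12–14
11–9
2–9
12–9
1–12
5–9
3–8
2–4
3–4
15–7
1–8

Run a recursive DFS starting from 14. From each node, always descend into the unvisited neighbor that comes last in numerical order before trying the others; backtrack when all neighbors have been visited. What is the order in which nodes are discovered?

14 → 12 → 10 → 11 → 13 → 9 → 7 → 15 → 5 → 4 → 8 → 3 → 2 → 1 → 0 → 6

Visit 14
14 → 12
12 → 10
10 → 11
11 → 13
13 → 9
9 → 7
7 → 15
15 → 5
5 → 4
4 → 8
8 → 3
3 → 2
8 → 1
8 → 0
4 → 6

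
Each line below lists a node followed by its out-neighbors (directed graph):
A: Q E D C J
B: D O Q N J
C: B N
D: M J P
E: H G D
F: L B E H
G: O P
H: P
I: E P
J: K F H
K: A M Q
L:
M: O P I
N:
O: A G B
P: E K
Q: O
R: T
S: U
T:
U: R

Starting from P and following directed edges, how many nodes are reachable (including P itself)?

BFS from P visits: P, E, K, D, G, H, A, M, Q, J, O, C, I, F, B, N, L
Reachable nodes: 17 of 21 total.

17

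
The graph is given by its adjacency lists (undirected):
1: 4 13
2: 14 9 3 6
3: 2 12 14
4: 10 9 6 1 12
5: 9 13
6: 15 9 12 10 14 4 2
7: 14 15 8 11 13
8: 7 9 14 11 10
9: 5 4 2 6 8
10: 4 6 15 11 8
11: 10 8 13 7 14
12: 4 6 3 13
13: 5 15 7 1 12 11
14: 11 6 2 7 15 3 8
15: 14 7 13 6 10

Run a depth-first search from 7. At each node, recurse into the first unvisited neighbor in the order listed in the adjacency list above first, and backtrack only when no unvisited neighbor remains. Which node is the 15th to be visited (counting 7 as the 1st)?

8

Visit 7
7 → 14
14 → 11
11 → 10
10 → 4
4 → 9
9 → 5
5 → 13
13 → 15
15 → 6
6 → 12
12 → 3
3 → 2
13 → 1
9 → 8

Visit order: 7, 14, 11, 10, 4, 9, 5, 13, 15, 6, 12, 3, 2, 1, 8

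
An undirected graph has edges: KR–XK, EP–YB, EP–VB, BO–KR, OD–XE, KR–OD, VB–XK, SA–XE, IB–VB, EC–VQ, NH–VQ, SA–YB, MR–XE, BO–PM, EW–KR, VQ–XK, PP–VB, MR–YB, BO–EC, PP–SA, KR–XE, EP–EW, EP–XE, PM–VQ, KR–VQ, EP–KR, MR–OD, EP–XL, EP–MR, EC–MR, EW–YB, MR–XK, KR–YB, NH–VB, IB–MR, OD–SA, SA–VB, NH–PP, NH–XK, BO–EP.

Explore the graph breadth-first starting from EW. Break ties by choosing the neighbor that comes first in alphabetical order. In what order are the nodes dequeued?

EW, EP, KR, YB, BO, MR, VB, XE, XL, OD, VQ, XK, SA, EC, PM, IB, NH, PP

Visit EW; enqueue EP, KR, YB → queue [EP, KR, YB]
Visit EP; enqueue BO, MR, VB, XE, XL → queue [KR, YB, BO, MR, VB, XE, XL]
Visit KR; enqueue OD, VQ, XK → queue [YB, BO, MR, VB, XE, XL, OD, VQ, XK]
Visit YB; enqueue SA → queue [BO, MR, VB, XE, XL, OD, VQ, XK, SA]
Visit BO; enqueue EC, PM → queue [MR, VB, XE, XL, OD, VQ, XK, SA, EC, PM]
Visit MR; enqueue IB → queue [VB, XE, XL, OD, VQ, XK, SA, EC, PM, IB]
Visit VB; enqueue NH, PP → queue [XE, XL, OD, VQ, XK, SA, EC, PM, IB, NH, PP]
Visit XE → queue [XL, OD, VQ, XK, SA, EC, PM, IB, NH, PP]
Visit XL → queue [OD, VQ, XK, SA, EC, PM, IB, NH, PP]
Visit OD → queue [VQ, XK, SA, EC, PM, IB, NH, PP]
Visit VQ → queue [XK, SA, EC, PM, IB, NH, PP]
Visit XK → queue [SA, EC, PM, IB, NH, PP]
Visit SA → queue [EC, PM, IB, NH, PP]
Visit EC → queue [PM, IB, NH, PP]
Visit PM → queue [IB, NH, PP]
Visit IB → queue [NH, PP]
Visit NH → queue [PP]
Visit PP → queue []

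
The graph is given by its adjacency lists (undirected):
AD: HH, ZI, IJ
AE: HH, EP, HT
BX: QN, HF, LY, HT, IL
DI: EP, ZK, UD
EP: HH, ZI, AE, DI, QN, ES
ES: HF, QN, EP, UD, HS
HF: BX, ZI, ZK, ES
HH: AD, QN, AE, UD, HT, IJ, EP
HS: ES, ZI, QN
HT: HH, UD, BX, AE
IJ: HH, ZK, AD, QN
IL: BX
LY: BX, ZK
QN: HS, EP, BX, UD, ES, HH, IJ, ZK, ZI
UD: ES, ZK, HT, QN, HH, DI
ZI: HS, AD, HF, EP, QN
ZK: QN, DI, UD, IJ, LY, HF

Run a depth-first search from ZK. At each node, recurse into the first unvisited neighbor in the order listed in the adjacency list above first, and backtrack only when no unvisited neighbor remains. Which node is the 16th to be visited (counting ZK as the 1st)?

IJ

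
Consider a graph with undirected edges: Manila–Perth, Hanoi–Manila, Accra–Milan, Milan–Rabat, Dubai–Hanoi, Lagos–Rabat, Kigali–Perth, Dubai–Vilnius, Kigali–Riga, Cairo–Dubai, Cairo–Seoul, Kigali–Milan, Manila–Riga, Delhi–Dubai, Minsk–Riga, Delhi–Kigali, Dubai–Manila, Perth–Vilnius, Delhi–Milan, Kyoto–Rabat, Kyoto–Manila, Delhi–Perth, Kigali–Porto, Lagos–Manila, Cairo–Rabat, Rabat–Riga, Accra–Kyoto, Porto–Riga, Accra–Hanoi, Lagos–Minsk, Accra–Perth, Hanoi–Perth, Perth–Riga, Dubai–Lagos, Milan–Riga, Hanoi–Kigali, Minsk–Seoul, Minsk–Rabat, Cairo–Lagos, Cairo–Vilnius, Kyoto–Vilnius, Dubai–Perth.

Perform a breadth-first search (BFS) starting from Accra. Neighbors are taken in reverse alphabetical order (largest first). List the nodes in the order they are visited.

Accra, Perth, Milan, Kyoto, Hanoi, Vilnius, Riga, Manila, Kigali, Dubai, Delhi, Rabat, Cairo, Porto, Minsk, Lagos, Seoul

Visit Accra; enqueue Perth, Milan, Kyoto, Hanoi → queue [Perth, Milan, Kyoto, Hanoi]
Visit Perth; enqueue Vilnius, Riga, Manila, Kigali, Dubai, Delhi → queue [Milan, Kyoto, Hanoi, Vilnius, Riga, Manila, Kigali, Dubai, Delhi]
Visit Milan; enqueue Rabat → queue [Kyoto, Hanoi, Vilnius, Riga, Manila, Kigali, Dubai, Delhi, Rabat]
Visit Kyoto → queue [Hanoi, Vilnius, Riga, Manila, Kigali, Dubai, Delhi, Rabat]
Visit Hanoi → queue [Vilnius, Riga, Manila, Kigali, Dubai, Delhi, Rabat]
Visit Vilnius; enqueue Cairo → queue [Riga, Manila, Kigali, Dubai, Delhi, Rabat, Cairo]
Visit Riga; enqueue Porto, Minsk → queue [Manila, Kigali, Dubai, Delhi, Rabat, Cairo, Porto, Minsk]
Visit Manila; enqueue Lagos → queue [Kigali, Dubai, Delhi, Rabat, Cairo, Porto, Minsk, Lagos]
Visit Kigali → queue [Dubai, Delhi, Rabat, Cairo, Porto, Minsk, Lagos]
Visit Dubai → queue [Delhi, Rabat, Cairo, Porto, Minsk, Lagos]
Visit Delhi → queue [Rabat, Cairo, Porto, Minsk, Lagos]
Visit Rabat → queue [Cairo, Porto, Minsk, Lagos]
Visit Cairo; enqueue Seoul → queue [Porto, Minsk, Lagos, Seoul]
Visit Porto → queue [Minsk, Lagos, Seoul]
Visit Minsk → queue [Lagos, Seoul]
Visit Lagos → queue [Seoul]
Visit Seoul → queue []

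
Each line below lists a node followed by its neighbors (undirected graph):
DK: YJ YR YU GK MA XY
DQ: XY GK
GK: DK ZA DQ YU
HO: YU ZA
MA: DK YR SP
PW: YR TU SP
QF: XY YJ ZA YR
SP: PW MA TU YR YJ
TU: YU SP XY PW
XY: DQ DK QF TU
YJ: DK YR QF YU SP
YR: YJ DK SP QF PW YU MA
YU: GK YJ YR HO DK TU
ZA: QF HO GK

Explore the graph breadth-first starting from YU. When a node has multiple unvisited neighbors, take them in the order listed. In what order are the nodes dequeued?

YU, GK, YJ, YR, HO, DK, TU, ZA, DQ, QF, SP, PW, MA, XY

Visit YU; enqueue GK, YJ, YR, HO, DK, TU → queue [GK, YJ, YR, HO, DK, TU]
Visit GK; enqueue ZA, DQ → queue [YJ, YR, HO, DK, TU, ZA, DQ]
Visit YJ; enqueue QF, SP → queue [YR, HO, DK, TU, ZA, DQ, QF, SP]
Visit YR; enqueue PW, MA → queue [HO, DK, TU, ZA, DQ, QF, SP, PW, MA]
Visit HO → queue [DK, TU, ZA, DQ, QF, SP, PW, MA]
Visit DK; enqueue XY → queue [TU, ZA, DQ, QF, SP, PW, MA, XY]
Visit TU → queue [ZA, DQ, QF, SP, PW, MA, XY]
Visit ZA → queue [DQ, QF, SP, PW, MA, XY]
Visit DQ → queue [QF, SP, PW, MA, XY]
Visit QF → queue [SP, PW, MA, XY]
Visit SP → queue [PW, MA, XY]
Visit PW → queue [MA, XY]
Visit MA → queue [XY]
Visit XY → queue []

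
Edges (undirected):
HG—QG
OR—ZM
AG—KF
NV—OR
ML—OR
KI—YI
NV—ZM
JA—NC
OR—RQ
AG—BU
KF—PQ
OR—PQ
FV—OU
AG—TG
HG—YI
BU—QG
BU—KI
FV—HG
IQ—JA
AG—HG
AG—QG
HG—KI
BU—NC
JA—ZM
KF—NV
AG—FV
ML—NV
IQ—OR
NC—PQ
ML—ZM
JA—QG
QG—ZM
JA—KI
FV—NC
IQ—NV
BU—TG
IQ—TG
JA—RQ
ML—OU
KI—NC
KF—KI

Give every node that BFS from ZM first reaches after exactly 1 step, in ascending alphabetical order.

JA, ML, NV, OR, QG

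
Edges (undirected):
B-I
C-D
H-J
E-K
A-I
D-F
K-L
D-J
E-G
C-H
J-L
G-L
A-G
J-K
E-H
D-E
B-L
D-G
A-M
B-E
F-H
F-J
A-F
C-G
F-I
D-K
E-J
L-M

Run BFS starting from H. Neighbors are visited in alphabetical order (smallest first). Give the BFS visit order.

H, C, E, F, J, D, G, B, K, A, I, L, M

Visit H; enqueue C, E, F, J → queue [C, E, F, J]
Visit C; enqueue D, G → queue [E, F, J, D, G]
Visit E; enqueue B, K → queue [F, J, D, G, B, K]
Visit F; enqueue A, I → queue [J, D, G, B, K, A, I]
Visit J; enqueue L → queue [D, G, B, K, A, I, L]
Visit D → queue [G, B, K, A, I, L]
Visit G → queue [B, K, A, I, L]
Visit B → queue [K, A, I, L]
Visit K → queue [A, I, L]
Visit A; enqueue M → queue [I, L, M]
Visit I → queue [L, M]
Visit L → queue [M]
Visit M → queue []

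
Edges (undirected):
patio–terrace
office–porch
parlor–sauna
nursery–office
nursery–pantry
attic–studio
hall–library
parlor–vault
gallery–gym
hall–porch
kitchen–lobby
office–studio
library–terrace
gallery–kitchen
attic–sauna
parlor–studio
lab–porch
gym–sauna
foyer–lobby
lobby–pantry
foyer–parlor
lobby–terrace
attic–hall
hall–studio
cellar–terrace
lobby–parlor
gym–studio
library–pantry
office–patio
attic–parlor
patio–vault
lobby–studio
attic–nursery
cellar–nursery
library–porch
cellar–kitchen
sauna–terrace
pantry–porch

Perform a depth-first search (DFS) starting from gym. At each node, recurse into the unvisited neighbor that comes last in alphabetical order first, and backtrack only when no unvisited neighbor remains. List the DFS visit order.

gym, studio, parlor, vault, patio, terrace, sauna, attic, nursery, pantry, porch, office, library, hall, lab, lobby, kitchen, gallery, cellar, foyer

Visit gym
gym → studio
studio → parlor
parlor → vault
vault → patio
patio → terrace
terrace → sauna
sauna → attic
attic → nursery
nursery → pantry
pantry → porch
porch → office
porch → library
library → hall
porch → lab
pantry → lobby
lobby → kitchen
kitchen → gallery
kitchen → cellar
lobby → foyer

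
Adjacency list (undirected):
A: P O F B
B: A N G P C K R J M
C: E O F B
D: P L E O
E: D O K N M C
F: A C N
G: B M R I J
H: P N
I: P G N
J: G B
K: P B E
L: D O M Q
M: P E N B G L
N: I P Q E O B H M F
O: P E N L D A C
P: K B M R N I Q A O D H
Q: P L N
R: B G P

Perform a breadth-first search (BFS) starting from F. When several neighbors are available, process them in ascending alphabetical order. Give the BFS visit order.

F → A → C → N → B → O → P → E → H → I → M → Q → G → J → K → R → D → L

Visit F; enqueue A, C, N → queue [A, C, N]
Visit A; enqueue B, O, P → queue [C, N, B, O, P]
Visit C; enqueue E → queue [N, B, O, P, E]
Visit N; enqueue H, I, M, Q → queue [B, O, P, E, H, I, M, Q]
Visit B; enqueue G, J, K, R → queue [O, P, E, H, I, M, Q, G, J, K, R]
Visit O; enqueue D, L → queue [P, E, H, I, M, Q, G, J, K, R, D, L]
Visit P → queue [E, H, I, M, Q, G, J, K, R, D, L]
Visit E → queue [H, I, M, Q, G, J, K, R, D, L]
Visit H → queue [I, M, Q, G, J, K, R, D, L]
Visit I → queue [M, Q, G, J, K, R, D, L]
Visit M → queue [Q, G, J, K, R, D, L]
Visit Q → queue [G, J, K, R, D, L]
Visit G → queue [J, K, R, D, L]
Visit J → queue [K, R, D, L]
Visit K → queue [R, D, L]
Visit R → queue [D, L]
Visit D → queue [L]
Visit L → queue []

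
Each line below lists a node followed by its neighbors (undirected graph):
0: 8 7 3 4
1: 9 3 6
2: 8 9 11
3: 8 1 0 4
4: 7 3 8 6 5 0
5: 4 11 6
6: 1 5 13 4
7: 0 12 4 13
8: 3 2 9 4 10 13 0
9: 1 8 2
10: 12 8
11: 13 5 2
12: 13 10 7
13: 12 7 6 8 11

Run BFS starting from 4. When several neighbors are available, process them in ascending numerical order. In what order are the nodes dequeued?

4, 0, 3, 5, 6, 7, 8, 1, 11, 13, 12, 2, 9, 10

Visit 4; enqueue 0, 3, 5, 6, 7, 8 → queue [0, 3, 5, 6, 7, 8]
Visit 0 → queue [3, 5, 6, 7, 8]
Visit 3; enqueue 1 → queue [5, 6, 7, 8, 1]
Visit 5; enqueue 11 → queue [6, 7, 8, 1, 11]
Visit 6; enqueue 13 → queue [7, 8, 1, 11, 13]
Visit 7; enqueue 12 → queue [8, 1, 11, 13, 12]
Visit 8; enqueue 2, 9, 10 → queue [1, 11, 13, 12, 2, 9, 10]
Visit 1 → queue [11, 13, 12, 2, 9, 10]
Visit 11 → queue [13, 12, 2, 9, 10]
Visit 13 → queue [12, 2, 9, 10]
Visit 12 → queue [2, 9, 10]
Visit 2 → queue [9, 10]
Visit 9 → queue [10]
Visit 10 → queue []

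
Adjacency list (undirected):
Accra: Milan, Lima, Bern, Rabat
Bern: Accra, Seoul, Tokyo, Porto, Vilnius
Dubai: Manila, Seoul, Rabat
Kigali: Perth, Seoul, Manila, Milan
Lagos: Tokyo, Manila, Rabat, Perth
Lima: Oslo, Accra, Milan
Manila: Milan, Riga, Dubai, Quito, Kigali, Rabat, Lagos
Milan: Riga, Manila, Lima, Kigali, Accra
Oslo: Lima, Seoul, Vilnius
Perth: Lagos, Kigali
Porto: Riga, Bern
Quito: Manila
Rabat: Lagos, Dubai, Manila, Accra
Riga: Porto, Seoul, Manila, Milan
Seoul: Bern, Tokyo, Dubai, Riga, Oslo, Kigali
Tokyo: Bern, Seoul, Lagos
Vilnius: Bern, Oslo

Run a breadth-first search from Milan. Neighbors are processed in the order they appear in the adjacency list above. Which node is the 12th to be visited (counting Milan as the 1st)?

Visit Milan; enqueue Riga, Manila, Lima, Kigali, Accra → queue [Riga, Manila, Lima, Kigali, Accra]
Visit Riga; enqueue Porto, Seoul → queue [Manila, Lima, Kigali, Accra, Porto, Seoul]
Visit Manila; enqueue Dubai, Quito, Rabat, Lagos → queue [Lima, Kigali, Accra, Porto, Seoul, Dubai, Quito, Rabat, Lagos]
Visit Lima; enqueue Oslo → queue [Kigali, Accra, Porto, Seoul, Dubai, Quito, Rabat, Lagos, Oslo]
Visit Kigali; enqueue Perth → queue [Accra, Porto, Seoul, Dubai, Quito, Rabat, Lagos, Oslo, Perth]
Visit Accra; enqueue Bern → queue [Porto, Seoul, Dubai, Quito, Rabat, Lagos, Oslo, Perth, Bern]
Visit Porto → queue [Seoul, Dubai, Quito, Rabat, Lagos, Oslo, Perth, Bern]
Visit Seoul; enqueue Tokyo → queue [Dubai, Quito, Rabat, Lagos, Oslo, Perth, Bern, Tokyo]
Visit Dubai → queue [Quito, Rabat, Lagos, Oslo, Perth, Bern, Tokyo]
Visit Quito → queue [Rabat, Lagos, Oslo, Perth, Bern, Tokyo]
Visit Rabat → queue [Lagos, Oslo, Perth, Bern, Tokyo]
Visit Lagos → queue [Oslo, Perth, Bern, Tokyo]
Visit Oslo; enqueue Vilnius → queue [Perth, Bern, Tokyo, Vilnius]
Visit Perth → queue [Bern, Tokyo, Vilnius]
Visit Bern → queue [Tokyo, Vilnius]
Visit Tokyo → queue [Vilnius]
Visit Vilnius → queue []

Visit order: Milan, Riga, Manila, Lima, Kigali, Accra, Porto, Seoul, Dubai, Quito, Rabat, Lagos, Oslo, Perth, Bern, Tokyo, Vilnius

Lagos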